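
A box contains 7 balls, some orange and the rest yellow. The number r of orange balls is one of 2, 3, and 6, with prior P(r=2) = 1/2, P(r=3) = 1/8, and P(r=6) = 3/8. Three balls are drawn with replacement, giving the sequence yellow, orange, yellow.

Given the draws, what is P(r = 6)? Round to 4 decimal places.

Under each hypothesis, the probability of the observed sequence is: P(data | r = 2) = (5/7)(2/7)(5/7) = 0.14577; P(data | r = 3) = (4/7)(3/7)(4/7) = 0.13994; P(data | r = 6) = (1/7)(6/7)(1/7) = 0.017493.
Weighting by the prior gives 1/2 · 0.14577 = 0.072886, 1/8 · 0.13994 = 0.017493, 3/8 · 0.017493 = 0.0065598; these sum to 0.096939.
By Bayes' rule, P(r = 6 | data) = (0.0065598) / (0.096939) = 0.067669.

0.0677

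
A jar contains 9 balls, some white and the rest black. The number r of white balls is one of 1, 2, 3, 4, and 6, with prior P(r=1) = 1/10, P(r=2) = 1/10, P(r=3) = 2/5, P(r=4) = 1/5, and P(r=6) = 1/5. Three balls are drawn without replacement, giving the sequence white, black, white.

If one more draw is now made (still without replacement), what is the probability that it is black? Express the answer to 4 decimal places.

0.5983

Compute the likelihood of the observed sequence for each case: P(data | r = 1) = (1/9)(8/8)(0/7) = 0; P(data | r = 2) = (2/9)(7/8)(1/7) = 0.027778; P(data | r = 3) = (3/9)(6/8)(2/7) = 0.071429; P(data | r = 4) = (4/9)(5/8)(3/7) = 0.11905; P(data | r = 6) = (6/9)(3/8)(5/7) = 0.17857.
The prior-weighted likelihoods are 1/10 · 0 = 0, 1/10 · 0.027778 = 0.0027778, 2/5 · 0.071429 = 0.028571, 1/5 · 0.11905 = 0.02381, 1/5 · 0.17857 = 0.035714; with total 0.090873.
The posterior is then P(r = 1 | data) = 0, P(r = 2 | data) = 0.030568, P(r = 3 | data) = 0.31441, P(r = 4 | data) = 0.26201, P(r = 6 | data) = 0.39301.
Averaging over the posterior, P(black next | data) = (1)(0.030568) + (5/6)(0.31441) + (2/3)(0.26201) + (1/3)(0.39301) = 0.59825.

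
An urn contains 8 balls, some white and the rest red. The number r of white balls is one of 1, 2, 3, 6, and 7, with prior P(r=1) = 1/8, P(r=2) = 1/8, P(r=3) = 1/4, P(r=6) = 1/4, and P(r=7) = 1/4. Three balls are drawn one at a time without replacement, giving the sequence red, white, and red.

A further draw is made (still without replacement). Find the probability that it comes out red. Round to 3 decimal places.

0.659

Compute the likelihood of the observed sequence for each case: P(data | r = 1) = (7/8)(1/7)(6/6) = 1/8; P(data | r = 2) = (6/8)(2/7)(5/6) = 5/28; P(data | r = 3) = (5/8)(3/7)(4/6) = 5/28; P(data | r = 6) = (2/8)(6/7)(1/6) = 1/28; P(data | r = 7) = (1/8)(7/7)(0/6) = 0.
Multiplying each by its prior: 1/8 · 1/8 = 1/64, 1/8 · 5/28 = 5/224, 1/4 · 5/28 = 5/112, 1/4 · 1/28 = 1/112, 1/4 · 0 = 0; these sum to 41/448.
The posterior is then P(r = 1 | data) = 7/41, P(r = 2 | data) = 10/41, P(r = 3 | data) = 20/41, P(r = 6 | data) = 4/41, P(r = 7 | data) = 0.
Averaging over the posterior, P(red next | data) = (1)(7/41) + (4/5)(10/41) + (3/5)(20/41) + (0)(4/41) = 27/41.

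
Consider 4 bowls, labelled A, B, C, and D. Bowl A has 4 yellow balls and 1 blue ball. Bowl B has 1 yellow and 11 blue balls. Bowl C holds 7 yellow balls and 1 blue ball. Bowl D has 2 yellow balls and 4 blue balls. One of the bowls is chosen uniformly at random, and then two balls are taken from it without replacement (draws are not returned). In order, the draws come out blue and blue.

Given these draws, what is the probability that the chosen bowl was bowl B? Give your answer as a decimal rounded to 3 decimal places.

0.676

The likelihood of the observed sequence under each hypothesis: P(data | bowl A) = (1/5)(0/4) = 0; P(data | bowl B) = (11/12)(10/11) = 5/6; P(data | bowl C) = (1/8)(0/7) = 0; P(data | bowl D) = (4/6)(3/5) = 2/5.
Weighting by the prior gives 1/4 · 0 = 0, 1/4 · 5/6 = 5/24, 1/4 · 0 = 0, 1/4 · 2/5 = 1/10; summing to 37/120.
By Bayes' rule, P(bowl B | data) = (5/24) / (37/120) = 25/37.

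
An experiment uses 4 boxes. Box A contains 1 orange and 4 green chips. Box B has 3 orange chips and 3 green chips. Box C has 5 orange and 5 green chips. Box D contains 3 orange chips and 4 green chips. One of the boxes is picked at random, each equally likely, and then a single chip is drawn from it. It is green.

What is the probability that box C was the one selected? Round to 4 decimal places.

Under each hypothesis, the probability of this draw is: P(data | box A) = (4/5) = 4/5; P(data | box B) = (3/6) = 1/2; P(data | box C) = (5/10) = 1/2; P(data | box D) = (4/7) = 4/7.
Weighting by the prior gives 1/4 · 4/5 = 1/5, 1/4 · 1/2 = 1/8, 1/4 · 1/2 = 1/8, 1/4 · 4/7 = 1/7; these sum to 83/140.
Hence P(box C | data) = (1/8) / (83/140) = 35/166.

0.2108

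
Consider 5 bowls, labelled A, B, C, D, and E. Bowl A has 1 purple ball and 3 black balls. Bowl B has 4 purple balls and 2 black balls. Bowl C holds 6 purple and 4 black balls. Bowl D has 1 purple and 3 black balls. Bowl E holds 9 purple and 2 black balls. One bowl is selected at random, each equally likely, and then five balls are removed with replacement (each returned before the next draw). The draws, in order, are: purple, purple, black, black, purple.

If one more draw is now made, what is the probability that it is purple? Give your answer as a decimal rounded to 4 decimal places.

The likelihood of the observed sequence under each hypothesis: P(data | bowl A) = (1/4)(1/4)(3/4)(3/4)(1/4) = 0.0087891; P(data | bowl B) = (4/6)(4/6)(2/6)(2/6)(4/6) = 0.032922; P(data | bowl C) = (6/10)(6/10)(4/10)(4/10)(6/10) = 0.03456; P(data | bowl D) = (1/4)(1/4)(3/4)(3/4)(1/4) = 0.0087891; P(data | bowl E) = (9/11)(9/11)(2/11)(2/11)(9/11) = 0.018106.
The prior-weighted likelihoods are 1/5 · 0.0087891 = 0.0017578, 1/5 · 0.032922 = 0.0065844, 1/5 · 0.03456 = 0.006912, 1/5 · 0.0087891 = 0.0017578, 1/5 · 0.018106 = 0.0036212; summing to 0.020633.
Dividing through by the total gives posterior P(bowl A | data) = 0.085193, P(bowl B | data) = 0.31911, P(bowl C | data) = 0.33499, P(bowl D | data) = 0.085193, P(bowl E | data) = 0.1755.
The predictive probability is P(purple next | data) = (1/4)(0.085193) + (2/3)(0.31911) + (3/5)(0.33499) + (1/4)(0.085193) + (9/11)(0.1755) = 0.59993.

0.5999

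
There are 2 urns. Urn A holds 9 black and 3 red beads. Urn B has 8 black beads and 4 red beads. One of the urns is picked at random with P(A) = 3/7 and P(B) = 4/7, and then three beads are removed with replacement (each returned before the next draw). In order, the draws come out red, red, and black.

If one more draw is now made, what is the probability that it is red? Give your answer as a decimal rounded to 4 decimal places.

The likelihood of the observed sequence under each hypothesis: P(data | urn A) = (3/12)(3/12)(9/12) = 0.046875; P(data | urn B) = (4/12)(4/12)(8/12) = 0.074074.
The prior-weighted likelihoods are 3/7 · 0.046875 = 0.020089, 4/7 · 0.074074 = 0.042328; summing to 0.062417.
Dividing through by the total gives posterior P(urn A | data) = 0.32185, P(urn B | data) = 0.67815.
So P(red next | data) = Σ P(red next | H) P(H | data) = (1/4)(0.32185) + (1/3)(0.67815) = 0.30651.

0.3065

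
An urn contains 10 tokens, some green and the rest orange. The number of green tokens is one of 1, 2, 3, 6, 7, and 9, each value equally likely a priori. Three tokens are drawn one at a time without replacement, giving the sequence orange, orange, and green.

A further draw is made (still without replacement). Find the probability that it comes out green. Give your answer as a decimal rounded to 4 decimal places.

0.3288

Under each hypothesis, the probability of the observed sequence is: P(data | r = 1) = (9/10)(8/9)(1/8) = 1/10; P(data | r = 2) = (8/10)(7/9)(2/8) = 7/45; P(data | r = 3) = (7/10)(6/9)(3/8) = 7/40; P(data | r = 6) = (4/10)(3/9)(6/8) = 1/10; P(data | r = 7) = (3/10)(2/9)(7/8) = 7/120; P(data | r = 9) = (1/10)(0/9) = 0.
Weighting by the prior gives 1/6 · 1/10 = 1/60, 1/6 · 7/45 = 7/270, 1/6 · 7/40 = 7/240, 1/6 · 1/10 = 1/60, 1/6 · 7/120 = 7/720, 1/6 · 0 = 0; with total 53/540.
Dividing through by the total gives posterior P(r = 1 | data) = 9/53, P(r = 2 | data) = 14/53, P(r = 3 | data) = 63/212, P(r = 6 | data) = 9/53, P(r = 7 | data) = 21/212, P(r = 9 | data) = 0.
So P(green next | data) = Σ P(green next | H) P(H | data) = (0)(9/53) + (1/7)(14/53) + (2/7)(63/212) + (5/7)(9/53) + (6/7)(21/212) = 122/371.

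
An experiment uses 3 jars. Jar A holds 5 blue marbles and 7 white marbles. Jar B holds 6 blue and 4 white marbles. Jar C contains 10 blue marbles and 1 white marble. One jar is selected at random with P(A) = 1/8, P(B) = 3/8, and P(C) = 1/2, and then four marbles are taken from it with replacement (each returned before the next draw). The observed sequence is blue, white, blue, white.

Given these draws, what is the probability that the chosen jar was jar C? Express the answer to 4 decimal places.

0.1054

Under each hypothesis, the probability of the observed sequence is: P(data | jar A) = (5/12)(7/12)(5/12)(7/12) = 0.059076; P(data | jar B) = (6/10)(4/10)(6/10)(4/10) = 0.0576; P(data | jar C) = (10/11)(1/11)(10/11)(1/11) = 0.0068301.
Weighting by the prior gives 1/8 · 0.059076 = 0.0073845, 3/8 · 0.0576 = 0.0216, 1/2 · 0.0068301 = 0.0034151; these sum to 0.0324.
By Bayes' rule, P(jar C | data) = (0.0034151) / (0.0324) = 0.1054.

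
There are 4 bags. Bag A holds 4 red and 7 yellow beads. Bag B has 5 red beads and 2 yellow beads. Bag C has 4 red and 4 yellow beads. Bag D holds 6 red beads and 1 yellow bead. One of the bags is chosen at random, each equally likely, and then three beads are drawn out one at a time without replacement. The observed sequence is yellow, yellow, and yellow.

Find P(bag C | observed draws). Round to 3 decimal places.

Under each hypothesis, the probability of the observed sequence is: P(data | bag A) = (7/11)(6/10)(5/9) = 0.21212; P(data | bag B) = (2/7)(1/6)(0/5) = 0; P(data | bag C) = (4/8)(3/7)(2/6) = 0.071429; P(data | bag D) = (1/7)(0/6) = 0.
The prior-weighted likelihoods are 1/4 · 0.21212 = 0.05303, 1/4 · 0 = 0, 1/4 · 0.071429 = 0.017857, 1/4 · 0 = 0; with total 0.070887.
Therefore the posterior P(bag C | data) = (0.017857) / (0.070887) = 0.25191.

0.252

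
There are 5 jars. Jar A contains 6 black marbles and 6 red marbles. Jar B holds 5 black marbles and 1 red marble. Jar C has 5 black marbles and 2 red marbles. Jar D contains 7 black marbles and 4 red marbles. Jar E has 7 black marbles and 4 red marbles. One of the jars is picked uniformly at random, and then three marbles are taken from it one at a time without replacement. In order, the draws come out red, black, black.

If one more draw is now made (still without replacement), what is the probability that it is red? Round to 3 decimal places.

Compute the likelihood of the observed sequence for each case: P(data | jar A) = (6/12)(6/11)(5/10) = 0.13636; P(data | jar B) = (1/6)(5/5)(4/4) = 0.16667; P(data | jar C) = (2/7)(5/6)(4/5) = 0.19048; P(data | jar D) = (4/11)(7/10)(6/9) = 0.1697; P(data | jar E) = (4/11)(7/10)(6/9) = 0.1697.
The prior-weighted likelihoods are 1/5 · 0.13636 = 0.027273, 1/5 · 0.16667 = 0.033333, 1/5 · 0.19048 = 0.038095, 1/5 · 0.1697 = 0.033939, 1/5 · 0.1697 = 0.033939; these sum to 0.16658.
Dividing through by the total gives posterior P(jar A | data) = 0.16372, P(jar B | data) = 0.2001, P(jar C | data) = 0.22869, P(jar D | data) = 0.20374, P(jar E | data) = 0.20374.
Averaging over the posterior, P(red next | data) = (5/9)(0.16372) + (0)(0.2001) + (1/4)(0.22869) + (3/8)(0.20374) + (3/8)(0.20374) = 0.30094.

0.301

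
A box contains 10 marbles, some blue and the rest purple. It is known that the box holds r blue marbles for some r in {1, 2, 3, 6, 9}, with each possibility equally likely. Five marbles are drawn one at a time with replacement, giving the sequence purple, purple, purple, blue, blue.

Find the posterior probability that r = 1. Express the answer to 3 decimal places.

0.088

For each hypothesis, P(data | H) works out to: P(data | r = 1) = (9/10)(9/10)(9/10)(1/10)(1/10) = 0.00729; P(data | r = 2) = (8/10)(8/10)(8/10)(2/10)(2/10) = 0.02048; P(data | r = 3) = (7/10)(7/10)(7/10)(3/10)(3/10) = 0.03087; P(data | r = 6) = (4/10)(4/10)(4/10)(6/10)(6/10) = 0.02304; P(data | r = 9) = (1/10)(1/10)(1/10)(9/10)(9/10) = 0.00081.
Multiplying each by its prior: 1/5 · 0.00729 = 0.001458, 1/5 · 0.02048 = 0.004096, 1/5 · 0.03087 = 0.006174, 1/5 · 0.02304 = 0.004608, 1/5 · 0.00081 = 0.000162; with total 0.016498.
Hence P(r = 1 | data) = (0.001458) / (0.016498) = 0.088374.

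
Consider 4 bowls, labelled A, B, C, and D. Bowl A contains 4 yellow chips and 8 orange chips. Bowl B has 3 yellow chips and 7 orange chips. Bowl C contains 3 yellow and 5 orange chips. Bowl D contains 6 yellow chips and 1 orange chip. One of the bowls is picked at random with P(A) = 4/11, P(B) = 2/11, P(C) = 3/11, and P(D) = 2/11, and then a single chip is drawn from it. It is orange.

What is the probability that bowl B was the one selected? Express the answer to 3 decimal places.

0.225

Compute the likelihood of this draw for each case: P(data | bowl A) = (8/12) = 0.66667; P(data | bowl B) = (7/10) = 0.7; P(data | bowl C) = (5/8) = 0.625; P(data | bowl D) = (1/7) = 0.14286.
The prior-weighted likelihoods are 4/11 · 0.66667 = 0.24242, 2/11 · 0.7 = 0.12727, 3/11 · 0.625 = 0.17045, 2/11 · 0.14286 = 0.025974; these sum to 0.56613.
By Bayes' rule, P(bowl B | data) = (0.12727) / (0.56613) = 0.22481.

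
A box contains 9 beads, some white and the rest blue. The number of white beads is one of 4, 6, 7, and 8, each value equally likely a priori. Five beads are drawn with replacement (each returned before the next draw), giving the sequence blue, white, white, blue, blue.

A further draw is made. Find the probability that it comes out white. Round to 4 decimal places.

The likelihood of the observed sequence under each hypothesis: P(data | r = 4) = (5/9)(4/9)(4/9)(5/9)(5/9) = 0.03387; P(data | r = 6) = (3/9)(6/9)(6/9)(3/9)(3/9) = 0.016461; P(data | r = 7) = (2/9)(7/9)(7/9)(2/9)(2/9) = 0.0066386; P(data | r = 8) = (1/9)(8/9)(8/9)(1/9)(1/9) = 0.0010838.
The prior-weighted likelihoods are 1/4 · 0.03387 = 0.0084675, 1/4 · 0.016461 = 0.0041152, 1/4 · 0.0066386 = 0.0016596, 1/4 · 0.0010838 = 0.00027096; these sum to 0.014513.
The posterior is then P(r = 4 | data) = 0.58343, P(r = 6 | data) = 0.28355, P(r = 7 | data) = 0.11435, P(r = 8 | data) = 0.01867.
Averaging over the posterior, P(white next | data) = (4/9)(0.58343) + (2/3)(0.28355) + (7/9)(0.11435) + (8/9)(0.01867) = 0.55387.

0.5539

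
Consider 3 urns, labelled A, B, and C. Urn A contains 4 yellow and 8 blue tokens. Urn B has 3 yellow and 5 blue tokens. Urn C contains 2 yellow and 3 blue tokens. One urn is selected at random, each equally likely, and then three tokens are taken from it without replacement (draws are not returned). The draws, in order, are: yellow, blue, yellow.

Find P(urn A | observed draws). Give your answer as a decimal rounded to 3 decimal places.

For each hypothesis, P(data | H) works out to: P(data | urn A) = (4/12)(8/11)(3/10) = 0.072727; P(data | urn B) = (3/8)(5/7)(2/6) = 0.089286; P(data | urn C) = (2/5)(3/4)(1/3) = 0.1.
The prior-weighted likelihoods are 1/3 · 0.072727 = 0.024242, 1/3 · 0.089286 = 0.029762, 1/3 · 0.1 = 0.033333; these sum to 0.087338.
Therefore the posterior P(urn A | data) = (0.024242) / (0.087338) = 0.27757.

0.278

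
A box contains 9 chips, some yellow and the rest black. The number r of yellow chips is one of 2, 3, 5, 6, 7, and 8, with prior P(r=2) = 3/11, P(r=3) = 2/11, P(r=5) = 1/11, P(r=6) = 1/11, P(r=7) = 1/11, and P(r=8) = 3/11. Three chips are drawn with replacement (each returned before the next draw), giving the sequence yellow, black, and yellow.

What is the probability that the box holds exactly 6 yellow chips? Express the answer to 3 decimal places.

Under each hypothesis, the probability of the observed sequence is: P(data | r = 2) = (2/9)(7/9)(2/9) = 0.038409; P(data | r = 3) = (3/9)(6/9)(3/9) = 0.074074; P(data | r = 5) = (5/9)(4/9)(5/9) = 0.13717; P(data | r = 6) = (6/9)(3/9)(6/9) = 0.14815; P(data | r = 7) = (7/9)(2/9)(7/9) = 0.13443; P(data | r = 8) = (8/9)(1/9)(8/9) = 0.087791.
Multiplying each by its prior: 3/11 · 0.038409 = 0.010475, 2/11 · 0.074074 = 0.013468, 1/11 · 0.13717 = 0.01247, 1/11 · 0.14815 = 0.013468, 1/11 · 0.13443 = 0.012221, 3/11 · 0.087791 = 0.023943; with total 0.086046.
Therefore the posterior P(r = 6 | data) = (0.013468) / (0.086046) = 0.15652.

0.157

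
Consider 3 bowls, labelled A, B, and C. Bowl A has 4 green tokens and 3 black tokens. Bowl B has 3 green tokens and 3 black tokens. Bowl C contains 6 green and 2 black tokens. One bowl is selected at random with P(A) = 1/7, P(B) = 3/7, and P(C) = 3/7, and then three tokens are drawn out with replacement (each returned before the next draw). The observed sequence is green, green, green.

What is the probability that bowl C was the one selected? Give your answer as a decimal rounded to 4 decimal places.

0.6927

Under each hypothesis, the probability of the observed sequence is: P(data | bowl A) = (4/7)(4/7)(4/7) = 0.18659; P(data | bowl B) = (3/6)(3/6)(3/6) = 0.125; P(data | bowl C) = (6/8)(6/8)(6/8) = 0.42188.
The prior-weighted likelihoods are 1/7 · 0.18659 = 0.026656, 3/7 · 0.125 = 0.053571, 3/7 · 0.42188 = 0.1808; these sum to 0.26103.
By Bayes' rule, P(bowl C | data) = (0.1808) / (0.26103) = 0.69265.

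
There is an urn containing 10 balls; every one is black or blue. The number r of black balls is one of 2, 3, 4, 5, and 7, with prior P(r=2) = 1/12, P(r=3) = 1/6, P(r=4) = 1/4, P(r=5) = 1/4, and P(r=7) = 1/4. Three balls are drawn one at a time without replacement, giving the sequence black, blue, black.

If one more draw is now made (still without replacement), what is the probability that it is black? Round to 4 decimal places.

The likelihood of the observed sequence under each hypothesis: P(data | r = 2) = (2/10)(8/9)(1/8) = 0.022222; P(data | r = 3) = (3/10)(7/9)(2/8) = 0.058333; P(data | r = 4) = (4/10)(6/9)(3/8) = 0.1; P(data | r = 5) = (5/10)(5/9)(4/8) = 0.13889; P(data | r = 7) = (7/10)(3/9)(6/8) = 0.175.
Weighting by the prior gives 1/12 · 0.022222 = 0.0018519, 1/6 · 0.058333 = 0.0097222, 1/4 · 0.1 = 0.025, 1/4 · 0.13889 = 0.034722, 1/4 · 0.175 = 0.04375; these sum to 0.11505.
The posterior is then P(r = 2 | data) = 0.016097, P(r = 3 | data) = 0.084507, P(r = 4 | data) = 0.2173, P(r = 5 | data) = 0.30181, P(r = 7 | data) = 0.38028.
Averaging over the posterior, P(black next | data) = (0)(0.016097) + (1/7)(0.084507) + (2/7)(0.2173) + (3/7)(0.30181) + (5/7)(0.38028) = 0.47514.

0.4751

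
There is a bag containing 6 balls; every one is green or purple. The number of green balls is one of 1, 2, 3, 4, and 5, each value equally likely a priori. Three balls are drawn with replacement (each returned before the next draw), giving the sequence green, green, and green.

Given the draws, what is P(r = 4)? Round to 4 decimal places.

0.2844

The likelihood of the observed sequence under each hypothesis: P(data | r = 1) = (1/6)(1/6)(1/6) = 0.0046296; P(data | r = 2) = (2/6)(2/6)(2/6) = 0.037037; P(data | r = 3) = (3/6)(3/6)(3/6) = 0.125; P(data | r = 4) = (4/6)(4/6)(4/6) = 0.2963; P(data | r = 5) = (5/6)(5/6)(5/6) = 0.5787.
Multiplying each by its prior: 1/5 · 0.0046296 = 0.00092593, 1/5 · 0.037037 = 0.0074074, 1/5 · 0.125 = 0.025, 1/5 · 0.2963 = 0.059259, 1/5 · 0.5787 = 0.11574; with total 0.20833.
Hence P(r = 4 | data) = (0.059259) / (0.20833) = 0.28444.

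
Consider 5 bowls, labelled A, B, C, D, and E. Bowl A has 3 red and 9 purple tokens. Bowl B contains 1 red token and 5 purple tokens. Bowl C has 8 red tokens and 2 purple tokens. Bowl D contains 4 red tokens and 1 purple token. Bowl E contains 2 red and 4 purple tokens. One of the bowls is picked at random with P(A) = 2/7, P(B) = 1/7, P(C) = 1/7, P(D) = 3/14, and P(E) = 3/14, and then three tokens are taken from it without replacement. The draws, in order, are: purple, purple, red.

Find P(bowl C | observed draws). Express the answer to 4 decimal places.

The likelihood of the observed sequence under each hypothesis: P(data | bowl A) = (9/12)(8/11)(3/10) = 0.16364; P(data | bowl B) = (5/6)(4/5)(1/4) = 0.16667; P(data | bowl C) = (2/10)(1/9)(8/8) = 0.022222; P(data | bowl D) = (1/5)(0/4) = 0; P(data | bowl E) = (4/6)(3/5)(2/4) = 0.2.
The prior-weighted likelihoods are 2/7 · 0.16364 = 0.046753, 1/7 · 0.16667 = 0.02381, 1/7 · 0.022222 = 0.0031746, 3/14 · 0 = 0, 3/14 · 0.2 = 0.042857; with total 0.11659.
By Bayes' rule, P(bowl C | data) = (0.0031746) / (0.11659) = 0.027228.

0.0272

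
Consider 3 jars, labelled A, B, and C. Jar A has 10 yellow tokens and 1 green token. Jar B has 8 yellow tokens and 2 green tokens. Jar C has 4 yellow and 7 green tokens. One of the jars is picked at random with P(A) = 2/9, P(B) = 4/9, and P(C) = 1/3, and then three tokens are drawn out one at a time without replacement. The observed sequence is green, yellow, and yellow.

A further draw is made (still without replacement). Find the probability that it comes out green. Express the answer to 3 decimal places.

Under each hypothesis, the probability of the observed sequence is: P(data | jar A) = (1/11)(10/10)(9/9) = 0.090909; P(data | jar B) = (2/10)(8/9)(7/8) = 0.15556; P(data | jar C) = (7/11)(4/10)(3/9) = 0.084848.
The prior-weighted likelihoods are 2/9 · 0.090909 = 0.020202, 4/9 · 0.15556 = 0.069136, 1/3 · 0.084848 = 0.028283; summing to 0.11762.
Normalising, the posterior is P(jar A | data) = 0.17176, P(jar B | data) = 0.58779, P(jar C | data) = 0.24046.
Averaging over the posterior, P(green next | data) = (0)(0.17176) + (1/7)(0.58779) + (3/4)(0.24046) = 0.26431.

0.264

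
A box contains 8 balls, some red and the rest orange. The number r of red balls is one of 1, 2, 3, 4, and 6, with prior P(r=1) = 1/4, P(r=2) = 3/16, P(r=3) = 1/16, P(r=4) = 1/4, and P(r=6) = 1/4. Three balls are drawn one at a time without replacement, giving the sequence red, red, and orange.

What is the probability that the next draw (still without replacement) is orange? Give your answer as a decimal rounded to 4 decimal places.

0.4482

Compute the likelihood of the observed sequence for each case: P(data | r = 1) = (1/8)(0/7) = 0; P(data | r = 2) = (2/8)(1/7)(6/6) = 1/28; P(data | r = 3) = (3/8)(2/7)(5/6) = 5/56; P(data | r = 4) = (4/8)(3/7)(4/6) = 1/7; P(data | r = 6) = (6/8)(5/7)(2/6) = 5/28.
The prior-weighted likelihoods are 1/4 · 0 = 0, 3/16 · 1/28 = 3/448, 1/16 · 5/56 = 5/896, 1/4 · 1/7 = 1/28, 1/4 · 5/28 = 5/112; these sum to 83/896.
Normalising, the posterior is P(r = 1 | data) = 0, P(r = 2 | data) = 6/83, P(r = 3 | data) = 5/83, P(r = 4 | data) = 32/83, P(r = 6 | data) = 40/83.
So P(orange next | data) = Σ P(orange next | H) P(H | data) = (1)(6/83) + (4/5)(5/83) + (3/5)(32/83) + (1/5)(40/83) = 186/415.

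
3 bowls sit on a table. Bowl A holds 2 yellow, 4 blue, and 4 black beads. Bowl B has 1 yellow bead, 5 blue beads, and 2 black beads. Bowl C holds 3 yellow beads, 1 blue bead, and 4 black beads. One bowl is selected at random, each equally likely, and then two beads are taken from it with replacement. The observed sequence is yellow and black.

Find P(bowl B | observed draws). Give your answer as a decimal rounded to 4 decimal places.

For each hypothesis, P(data | H) works out to: P(data | bowl A) = (2/10)(4/10) = 0.08; P(data | bowl B) = (1/8)(2/8) = 0.03125; P(data | bowl C) = (3/8)(4/8) = 0.1875.
Multiplying each by its prior: 1/3 · 0.08 = 0.026667, 1/3 · 0.03125 = 0.010417, 1/3 · 0.1875 = 0.0625; these sum to 0.099583.
So P(bowl B | data) = (0.010417) / (0.099583) = 0.1046.

0.1046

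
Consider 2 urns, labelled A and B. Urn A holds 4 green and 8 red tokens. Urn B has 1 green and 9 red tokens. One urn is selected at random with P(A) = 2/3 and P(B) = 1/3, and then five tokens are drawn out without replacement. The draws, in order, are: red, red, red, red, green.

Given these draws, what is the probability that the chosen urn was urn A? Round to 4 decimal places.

0.5858

For each hypothesis, P(data | H) works out to: P(data | urn A) = (8/12)(7/11)(6/10)(5/9)(4/8) = 0.070707; P(data | urn B) = (9/10)(8/9)(7/8)(6/7)(1/6) = 0.1.
Weighting by the prior gives 2/3 · 0.070707 = 0.047138, 1/3 · 0.1 = 0.033333; with total 0.080471.
Hence P(urn A | data) = (0.047138) / (0.080471) = 0.58577.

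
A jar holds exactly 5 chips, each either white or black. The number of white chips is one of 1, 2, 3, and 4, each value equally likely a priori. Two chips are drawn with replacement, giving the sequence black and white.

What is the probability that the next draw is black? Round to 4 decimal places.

Under each hypothesis, the probability of the observed sequence is: P(data | r = 1) = (4/5)(1/5) = 4/25; P(data | r = 2) = (3/5)(2/5) = 6/25; P(data | r = 3) = (2/5)(3/5) = 6/25; P(data | r = 4) = (1/5)(4/5) = 4/25.
Weighting by the prior gives 1/4 · 4/25 = 1/25, 1/4 · 6/25 = 3/50, 1/4 · 6/25 = 3/50, 1/4 · 4/25 = 1/25; these sum to 1/5.
Normalising, the posterior is P(r = 1 | data) = 1/5, P(r = 2 | data) = 3/10, P(r = 3 | data) = 3/10, P(r = 4 | data) = 1/5.
The predictive probability is P(black next | data) = (4/5)(1/5) + (3/5)(3/10) + (2/5)(3/10) + (1/5)(1/5) = 1/2.

0.5000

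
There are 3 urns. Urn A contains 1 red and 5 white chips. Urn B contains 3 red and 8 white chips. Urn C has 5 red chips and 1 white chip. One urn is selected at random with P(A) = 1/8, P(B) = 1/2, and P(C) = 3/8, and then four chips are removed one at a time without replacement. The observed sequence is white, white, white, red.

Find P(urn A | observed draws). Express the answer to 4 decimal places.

Under each hypothesis, the probability of the observed sequence is: P(data | urn A) = (5/6)(4/5)(3/4)(1/3) = 0.16667; P(data | urn B) = (8/11)(7/10)(6/9)(3/8) = 0.12727; P(data | urn C) = (1/6)(0/5) = 0.
The prior-weighted likelihoods are 1/8 · 0.16667 = 0.020833, 1/2 · 0.12727 = 0.063636, 3/8 · 0 = 0; summing to 0.08447.
Hence P(urn A | data) = (0.020833) / (0.08447) = 0.24664.

0.2466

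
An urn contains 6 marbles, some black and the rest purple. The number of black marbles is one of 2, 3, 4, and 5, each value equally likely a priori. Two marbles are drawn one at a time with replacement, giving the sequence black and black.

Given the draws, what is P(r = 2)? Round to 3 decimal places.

Compute the likelihood of the observed sequence for each case: P(data | r = 2) = (2/6)(2/6) = 1/9; P(data | r = 3) = (3/6)(3/6) = 1/4; P(data | r = 4) = (4/6)(4/6) = 4/9; P(data | r = 5) = (5/6)(5/6) = 25/36.
Multiplying each by its prior: 1/4 · 1/9 = 1/36, 1/4 · 1/4 = 1/16, 1/4 · 4/9 = 1/9, 1/4 · 25/36 = 25/144; with total 3/8.
So P(r = 2 | data) = (1/36) / (3/8) = 2/27.

0.074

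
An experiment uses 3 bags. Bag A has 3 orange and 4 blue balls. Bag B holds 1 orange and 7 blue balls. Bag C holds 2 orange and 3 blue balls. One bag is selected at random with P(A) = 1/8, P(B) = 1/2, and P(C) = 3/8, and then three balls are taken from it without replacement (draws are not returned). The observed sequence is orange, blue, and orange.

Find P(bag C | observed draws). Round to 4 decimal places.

0.7241

Under each hypothesis, the probability of the observed sequence is: P(data | bag A) = (3/7)(4/6)(2/5) = 4/35; P(data | bag B) = (1/8)(7/7)(0/6) = 0; P(data | bag C) = (2/5)(3/4)(1/3) = 1/10.
Multiplying each by its prior: 1/8 · 4/35 = 1/70, 1/2 · 0 = 0, 3/8 · 1/10 = 3/80; with total 29/560.
So P(bag C | data) = (3/80) / (29/560) = 21/29.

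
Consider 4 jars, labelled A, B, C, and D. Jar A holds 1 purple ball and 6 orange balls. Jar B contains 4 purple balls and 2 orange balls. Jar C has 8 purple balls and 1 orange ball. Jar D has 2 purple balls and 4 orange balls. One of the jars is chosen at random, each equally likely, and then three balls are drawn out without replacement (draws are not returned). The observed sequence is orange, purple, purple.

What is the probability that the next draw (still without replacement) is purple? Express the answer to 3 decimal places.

0.647

Under each hypothesis, the probability of the observed sequence is: P(data | jar A) = (6/7)(1/6)(0/5) = 0; P(data | jar B) = (2/6)(4/5)(3/4) = 1/5; P(data | jar C) = (1/9)(8/8)(7/7) = 1/9; P(data | jar D) = (4/6)(2/5)(1/4) = 1/15.
Weighting by the prior gives 1/4 · 0 = 0, 1/4 · 1/5 = 1/20, 1/4 · 1/9 = 1/36, 1/4 · 1/15 = 1/60; summing to 17/180.
The posterior is then P(jar A | data) = 0, P(jar B | data) = 9/17, P(jar C | data) = 5/17, P(jar D | data) = 3/17.
The predictive probability is P(purple next | data) = (2/3)(9/17) + (1)(5/17) + (0)(3/17) = 11/17.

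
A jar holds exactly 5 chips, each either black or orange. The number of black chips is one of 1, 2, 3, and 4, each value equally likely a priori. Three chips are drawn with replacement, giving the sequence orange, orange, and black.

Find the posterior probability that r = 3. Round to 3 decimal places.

0.240

The likelihood of the observed sequence under each hypothesis: P(data | r = 1) = (4/5)(4/5)(1/5) = 16/125; P(data | r = 2) = (3/5)(3/5)(2/5) = 18/125; P(data | r = 3) = (2/5)(2/5)(3/5) = 12/125; P(data | r = 4) = (1/5)(1/5)(4/5) = 4/125.
Multiplying each by its prior: 1/4 · 16/125 = 4/125, 1/4 · 18/125 = 9/250, 1/4 · 12/125 = 3/125, 1/4 · 4/125 = 1/125; with total 1/10.
So P(r = 3 | data) = (3/125) / (1/10) = 6/25.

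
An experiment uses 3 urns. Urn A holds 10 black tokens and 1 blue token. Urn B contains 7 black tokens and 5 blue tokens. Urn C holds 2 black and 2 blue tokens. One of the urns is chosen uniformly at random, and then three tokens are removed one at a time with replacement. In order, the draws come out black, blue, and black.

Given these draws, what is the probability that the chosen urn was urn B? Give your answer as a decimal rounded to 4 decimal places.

For each hypothesis, P(data | H) works out to: P(data | urn A) = (10/11)(1/11)(10/11) = 0.075131; P(data | urn B) = (7/12)(5/12)(7/12) = 0.14178; P(data | urn C) = (2/4)(2/4)(2/4) = 0.125.
Multiplying each by its prior: 1/3 · 0.075131 = 0.025044, 1/3 · 0.14178 = 0.047261, 1/3 · 0.125 = 0.041667; summing to 0.11397.
Therefore the posterior P(urn B | data) = (0.047261) / (0.11397) = 0.41467.

0.4147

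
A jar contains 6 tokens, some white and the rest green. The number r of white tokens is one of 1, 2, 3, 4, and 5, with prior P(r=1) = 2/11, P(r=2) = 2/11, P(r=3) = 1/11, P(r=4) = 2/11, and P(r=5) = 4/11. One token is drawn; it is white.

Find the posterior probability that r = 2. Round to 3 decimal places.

The likelihood of this draw under each hypothesis: P(data | r = 1) = (1/6) = 1/6; P(data | r = 2) = (2/6) = 1/3; P(data | r = 3) = (3/6) = 1/2; P(data | r = 4) = (4/6) = 2/3; P(data | r = 5) = (5/6) = 5/6.
The prior-weighted likelihoods are 2/11 · 1/6 = 1/33, 2/11 · 1/3 = 2/33, 1/11 · 1/2 = 1/22, 2/11 · 2/3 = 4/33, 4/11 · 5/6 = 10/33; these sum to 37/66.
Therefore the posterior P(r = 2 | data) = (2/33) / (37/66) = 4/37.

0.108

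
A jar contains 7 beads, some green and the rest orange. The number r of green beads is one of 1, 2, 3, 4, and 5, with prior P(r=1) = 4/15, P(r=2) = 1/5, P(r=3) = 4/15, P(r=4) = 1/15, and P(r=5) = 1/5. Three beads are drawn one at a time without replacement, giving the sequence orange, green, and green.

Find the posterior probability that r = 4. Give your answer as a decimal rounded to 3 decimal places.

0.128

For each hypothesis, P(data | H) works out to: P(data | r = 1) = (6/7)(1/6)(0/5) = 0; P(data | r = 2) = (5/7)(2/6)(1/5) = 1/21; P(data | r = 3) = (4/7)(3/6)(2/5) = 4/35; P(data | r = 4) = (3/7)(4/6)(3/5) = 6/35; P(data | r = 5) = (2/7)(5/6)(4/5) = 4/21.
Multiplying each by its prior: 4/15 · 0 = 0, 1/5 · 1/21 = 1/105, 4/15 · 4/35 = 16/525, 1/15 · 6/35 = 2/175, 1/5 · 4/21 = 4/105; summing to 47/525.
So P(r = 4 | data) = (2/175) / (47/525) = 6/47.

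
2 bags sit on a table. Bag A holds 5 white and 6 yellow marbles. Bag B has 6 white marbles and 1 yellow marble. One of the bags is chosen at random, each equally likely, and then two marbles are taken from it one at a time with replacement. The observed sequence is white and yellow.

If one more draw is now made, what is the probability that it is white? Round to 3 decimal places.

0.588

For each hypothesis, P(data | H) works out to: P(data | bag A) = (5/11)(6/11) = 0.24793; P(data | bag B) = (6/7)(1/7) = 0.12245.
Weighting by the prior gives 1/2 · 0.24793 = 0.12397, 1/2 · 0.12245 = 0.061224; these sum to 0.18519.
Normalising, the posterior is P(bag A | data) = 0.6694, P(bag B | data) = 0.3306.
Averaging over the posterior, P(white next | data) = (5/11)(0.6694) + (6/7)(0.3306) = 0.58764.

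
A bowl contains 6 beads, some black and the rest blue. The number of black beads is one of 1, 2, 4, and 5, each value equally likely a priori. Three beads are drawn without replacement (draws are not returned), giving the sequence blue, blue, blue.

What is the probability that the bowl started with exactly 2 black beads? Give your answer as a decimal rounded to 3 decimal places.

0.286

For each hypothesis, P(data | H) works out to: P(data | r = 1) = (5/6)(4/5)(3/4) = 1/2; P(data | r = 2) = (4/6)(3/5)(2/4) = 1/5; P(data | r = 4) = (2/6)(1/5)(0/4) = 0; P(data | r = 5) = (1/6)(0/5) = 0.
Multiplying each by its prior: 1/4 · 1/2 = 1/8, 1/4 · 1/5 = 1/20, 1/4 · 0 = 0, 1/4 · 0 = 0; summing to 7/40.
Hence P(r = 2 | data) = (1/20) / (7/40) = 2/7.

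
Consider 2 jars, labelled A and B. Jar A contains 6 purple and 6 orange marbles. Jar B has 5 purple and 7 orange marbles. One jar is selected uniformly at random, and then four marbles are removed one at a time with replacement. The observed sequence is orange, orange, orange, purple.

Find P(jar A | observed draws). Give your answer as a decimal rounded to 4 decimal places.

Under each hypothesis, the probability of the observed sequence is: P(data | jar A) = (6/12)(6/12)(6/12)(6/12) = 0.0625; P(data | jar B) = (7/12)(7/12)(7/12)(5/12) = 0.082706.
The prior-weighted likelihoods are 1/2 · 0.0625 = 0.03125, 1/2 · 0.082706 = 0.041353; with total 0.072603.
Therefore the posterior P(jar A | data) = (0.03125) / (0.072603) = 0.43042.

0.4304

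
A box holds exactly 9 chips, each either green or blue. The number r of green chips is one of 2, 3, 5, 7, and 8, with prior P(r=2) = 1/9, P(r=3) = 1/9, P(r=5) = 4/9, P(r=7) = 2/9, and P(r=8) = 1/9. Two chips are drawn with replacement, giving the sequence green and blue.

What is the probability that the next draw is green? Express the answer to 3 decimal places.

The likelihood of the observed sequence under each hypothesis: P(data | r = 2) = (2/9)(7/9) = 14/81; P(data | r = 3) = (3/9)(6/9) = 2/9; P(data | r = 5) = (5/9)(4/9) = 20/81; P(data | r = 7) = (7/9)(2/9) = 14/81; P(data | r = 8) = (8/9)(1/9) = 8/81.
Multiplying each by its prior: 1/9 · 14/81 = 14/729, 1/9 · 2/9 = 2/81, 4/9 · 20/81 = 80/729, 2/9 · 14/81 = 28/729, 1/9 · 8/81 = 8/729; summing to 148/729.
The posterior is then P(r = 2 | data) = 7/74, P(r = 3 | data) = 9/74, P(r = 5 | data) = 20/37, P(r = 7 | data) = 7/37, P(r = 8 | data) = 2/37.
The predictive probability is P(green next | data) = (2/9)(7/74) + (1/3)(9/74) + (5/9)(20/37) + (7/9)(7/37) + (8/9)(2/37) = 371/666.

0.557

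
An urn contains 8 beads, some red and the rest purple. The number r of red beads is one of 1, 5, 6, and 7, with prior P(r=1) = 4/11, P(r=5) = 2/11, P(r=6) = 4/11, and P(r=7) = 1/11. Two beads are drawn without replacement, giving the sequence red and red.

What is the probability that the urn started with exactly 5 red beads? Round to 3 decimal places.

0.198

For each hypothesis, P(data | H) works out to: P(data | r = 1) = (1/8)(0/7) = 0; P(data | r = 5) = (5/8)(4/7) = 5/14; P(data | r = 6) = (6/8)(5/7) = 15/28; P(data | r = 7) = (7/8)(6/7) = 3/4.
Weighting by the prior gives 4/11 · 0 = 0, 2/11 · 5/14 = 5/77, 4/11 · 15/28 = 15/77, 1/11 · 3/4 = 3/44; these sum to 101/308.
By Bayes' rule, P(r = 5 | data) = (5/77) / (101/308) = 20/101.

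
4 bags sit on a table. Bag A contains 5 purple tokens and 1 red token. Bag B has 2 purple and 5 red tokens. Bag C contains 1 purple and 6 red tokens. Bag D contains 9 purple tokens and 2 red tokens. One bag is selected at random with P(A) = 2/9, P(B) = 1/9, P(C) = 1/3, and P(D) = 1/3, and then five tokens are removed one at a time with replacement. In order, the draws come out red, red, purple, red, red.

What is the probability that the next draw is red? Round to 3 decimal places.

0.814

Compute the likelihood of the observed sequence for each case: P(data | bag A) = (1/6)(1/6)(5/6)(1/6)(1/6) = 0.000643; P(data | bag B) = (5/7)(5/7)(2/7)(5/7)(5/7) = 0.074374; P(data | bag C) = (6/7)(6/7)(1/7)(6/7)(6/7) = 0.077111; P(data | bag D) = (2/11)(2/11)(9/11)(2/11)(2/11) = 0.00089413.
Weighting by the prior gives 2/9 · 0.000643 = 0.00014289, 1/9 · 0.074374 = 0.0082638, 1/3 · 0.077111 = 0.025704, 1/3 · 0.00089413 = 0.00029804; summing to 0.034408.
Dividing through by the total gives posterior P(bag A | data) = 0.0041528, P(bag B | data) = 0.24017, P(bag C | data) = 0.74702, P(bag D | data) = 0.0086619.
Averaging over the posterior, P(red next | data) = (1/6)(0.0041528) + (5/7)(0.24017) + (6/7)(0.74702) + (2/11)(0.0086619) = 0.81412.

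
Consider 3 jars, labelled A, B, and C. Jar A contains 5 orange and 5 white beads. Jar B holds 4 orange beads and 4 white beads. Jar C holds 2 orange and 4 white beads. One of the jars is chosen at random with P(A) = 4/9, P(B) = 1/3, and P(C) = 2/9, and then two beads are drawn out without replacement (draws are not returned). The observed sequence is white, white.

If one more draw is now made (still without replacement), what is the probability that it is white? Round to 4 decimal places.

For each hypothesis, P(data | H) works out to: P(data | jar A) = (5/10)(4/9) = 0.22222; P(data | jar B) = (4/8)(3/7) = 0.21429; P(data | jar C) = (4/6)(3/5) = 0.4.
Multiplying each by its prior: 4/9 · 0.22222 = 0.098765, 1/3 · 0.21429 = 0.071429, 2/9 · 0.4 = 0.088889; with total 0.25908.
Dividing through by the total gives posterior P(jar A | data) = 0.38121, P(jar B | data) = 0.2757, P(jar C | data) = 0.34309.
The predictive probability is P(white next | data) = (3/8)(0.38121) + (1/3)(0.2757) + (1/2)(0.34309) = 0.4064.

0.4064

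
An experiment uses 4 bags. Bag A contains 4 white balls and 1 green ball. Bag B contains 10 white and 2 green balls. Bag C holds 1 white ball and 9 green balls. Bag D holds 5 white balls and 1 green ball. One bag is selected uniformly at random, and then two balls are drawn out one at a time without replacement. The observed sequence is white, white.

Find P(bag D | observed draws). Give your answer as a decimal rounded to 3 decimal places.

For each hypothesis, P(data | H) works out to: P(data | bag A) = (4/5)(3/4) = 0.6; P(data | bag B) = (10/12)(9/11) = 0.68182; P(data | bag C) = (1/10)(0/9) = 0; P(data | bag D) = (5/6)(4/5) = 0.66667.
The prior-weighted likelihoods are 1/4 · 0.6 = 0.15, 1/4 · 0.68182 = 0.17045, 1/4 · 0 = 0, 1/4 · 0.66667 = 0.16667; summing to 0.48712.
So P(bag D | data) = (0.16667) / (0.48712) = 0.34215.

0.342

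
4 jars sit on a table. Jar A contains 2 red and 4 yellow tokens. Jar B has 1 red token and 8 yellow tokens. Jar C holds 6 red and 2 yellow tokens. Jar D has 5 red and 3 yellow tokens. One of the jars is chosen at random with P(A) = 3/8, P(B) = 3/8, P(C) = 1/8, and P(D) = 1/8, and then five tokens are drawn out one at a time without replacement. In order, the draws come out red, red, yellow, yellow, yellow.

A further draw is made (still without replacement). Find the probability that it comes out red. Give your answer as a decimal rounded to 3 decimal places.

Compute the likelihood of the observed sequence for each case: P(data | jar A) = (2/6)(1/5)(4/4)(3/3)(2/2) = 0.066667; P(data | jar B) = (1/9)(0/8) = 0; P(data | jar C) = (6/8)(5/7)(2/6)(1/5)(0/4) = 0; P(data | jar D) = (5/8)(4/7)(3/6)(2/5)(1/4) = 0.017857.
Weighting by the prior gives 3/8 · 0.066667 = 0.025, 3/8 · 0 = 0, 1/8 · 0 = 0, 1/8 · 0.017857 = 0.0022321; summing to 0.027232.
Normalising, the posterior is P(jar A | data) = 0.91803, P(jar B | data) = 0, P(jar C | data) = 0, P(jar D | data) = 0.081967.
So P(red next | data) = Σ P(red next | H) P(H | data) = (0)(0.91803) + (1)(0.081967) = 0.081967.

0.082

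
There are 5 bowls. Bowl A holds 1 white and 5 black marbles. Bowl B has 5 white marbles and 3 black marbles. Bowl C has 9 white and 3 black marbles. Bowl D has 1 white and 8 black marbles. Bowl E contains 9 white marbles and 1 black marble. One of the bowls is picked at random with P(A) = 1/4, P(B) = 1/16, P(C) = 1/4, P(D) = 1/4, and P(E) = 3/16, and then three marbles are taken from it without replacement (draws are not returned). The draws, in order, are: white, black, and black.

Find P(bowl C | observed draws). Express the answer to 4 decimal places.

For each hypothesis, P(data | H) works out to: P(data | bowl A) = (1/6)(5/5)(4/4) = 0.16667; P(data | bowl B) = (5/8)(3/7)(2/6) = 0.089286; P(data | bowl C) = (9/12)(3/11)(2/10) = 0.040909; P(data | bowl D) = (1/9)(8/8)(7/7) = 0.11111; P(data | bowl E) = (9/10)(1/9)(0/8) = 0.
Weighting by the prior gives 1/4 · 0.16667 = 0.041667, 1/16 · 0.089286 = 0.0055804, 1/4 · 0.040909 = 0.010227, 1/4 · 0.11111 = 0.027778, 3/16 · 0 = 0; these sum to 0.085252.
Therefore the posterior P(bowl C | data) = (0.010227) / (0.085252) = 0.11997.

0.1200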